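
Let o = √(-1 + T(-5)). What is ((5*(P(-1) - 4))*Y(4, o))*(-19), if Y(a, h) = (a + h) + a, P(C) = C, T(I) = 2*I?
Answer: 3800 + 475*I*√11 ≈ 3800.0 + 1575.4*I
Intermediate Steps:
o = I*√11 (o = √(-1 + 2*(-5)) = √(-1 - 10) = √(-11) = I*√11 ≈ 3.3166*I)
Y(a, h) = h + 2*a
((5*(P(-1) - 4))*Y(4, o))*(-19) = ((5*(-1 - 4))*(I*√11 + 2*4))*(-19) = ((5*(-5))*(I*√11 + 8))*(-19) = -25*(8 + I*√11)*(-19) = (-200 - 25*I*√11)*(-19) = 3800 + 475*I*√11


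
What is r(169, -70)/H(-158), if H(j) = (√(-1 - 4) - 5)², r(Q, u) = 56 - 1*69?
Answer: -13/(5 - I*√5)² ≈ -0.28889 - 0.32299*I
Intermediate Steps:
r(Q, u) = -13 (r(Q, u) = 56 - 69 = -13)
H(j) = (-5 + I*√5)² (H(j) = (√(-5) - 5)² = (I*√5 - 5)² = (-5 + I*√5)²)
r(169, -70)/H(-158) = -13/(5 - I*√5)²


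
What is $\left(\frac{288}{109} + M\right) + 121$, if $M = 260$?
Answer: $\frac{41817}{109} \approx 383.64$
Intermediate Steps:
$\left(\frac{288}{109} + M\right) + 121 = \left(\frac{288}{109} + 260\right) + 121 = \frac{28628}{109} + 121 = \frac{41817}{109}$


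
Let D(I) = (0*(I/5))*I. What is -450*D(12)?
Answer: 0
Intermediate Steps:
D(I) = 0 (D(I) = (0*(I*(1/5)))*I = (0*(I/5))*I = 0*I = 0)
-450*D(12) = -450*0 = 0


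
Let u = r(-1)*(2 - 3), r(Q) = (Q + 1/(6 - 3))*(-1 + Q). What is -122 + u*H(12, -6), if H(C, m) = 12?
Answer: -138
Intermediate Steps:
r(Q) = (-1 + Q)*(1/3 + Q) (r(Q) = (Q + 1/3)*(-1 + Q) = (1/3 + Q)*(-1 + Q) = (-1 + Q)*(1/3 + Q))
u = -4/3 (u = (-1/3 + (-1)**2 - 2/3*(-1))*(2 - 3) = (-1/3 + 1 + 2/3)*(-1) = (4/3)*(-1) = -4/3 ≈ -1.3333)
-122 + u*H(12, -6) = -122 - 4/3*12 = -122 - 16 = -138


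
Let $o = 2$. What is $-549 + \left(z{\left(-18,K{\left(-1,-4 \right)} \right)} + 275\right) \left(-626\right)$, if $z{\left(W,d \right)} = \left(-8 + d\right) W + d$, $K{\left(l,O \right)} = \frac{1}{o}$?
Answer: $-257522$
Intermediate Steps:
$K{\left(l,O \right)} = \frac{1}{2}$
$z{\left(W,d \right)} = d + W \left(-8 + d\right)$ ($z{\left(W,d \right)} = W \left(-8 + d\right) + d = d + W \left(-8 + d\right)$)
$-549 + \left(z{\left(-18,K{\left(-1,-4 \right)} \right)} + 275\right) \left(-626\right) = -549 + \left(\left(\frac{1}{2} - -144 - 9\right) + 275\right) \left(-626\right) = -549 + \left(\left(\frac{1}{2} + 144 - 9\right) + 275\right) \left(-626\right) = -549 + \left(\frac{271}{2} + 275\right) \left(-626\right) = -549 + \frac{821}{2} \left(-626\right) = -549 - 256973 = -257522$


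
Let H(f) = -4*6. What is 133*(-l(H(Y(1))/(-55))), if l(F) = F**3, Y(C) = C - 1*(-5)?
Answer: -1838592/166375 ≈ -11.051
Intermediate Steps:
Y(C) = 5 + C (Y(C) = C + 5 = 5 + C)
H(f) = -24
133*(-l(H(Y(1))/(-55))) = 133*(-(-24/(-55))**3) = 133*(-(-24*(-1/55))**3) = 133*(-(24/55)**3) = 133*(-1*13824/166375) = 133*(-13824/166375) = -1838592/166375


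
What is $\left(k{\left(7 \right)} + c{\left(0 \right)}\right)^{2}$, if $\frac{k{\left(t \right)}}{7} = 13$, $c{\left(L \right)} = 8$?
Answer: $9801$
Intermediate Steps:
$k{\left(t \right)} = 91$ ($k{\left(t \right)} = 7 \cdot 13 = 91$)
$\left(k{\left(7 \right)} + c{\left(0 \right)}\right)^{2} = \left(91 + 8\right)^{2} = 99^{2} = 9801$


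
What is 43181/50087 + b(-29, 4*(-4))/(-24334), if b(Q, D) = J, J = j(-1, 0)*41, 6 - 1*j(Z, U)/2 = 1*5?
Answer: 523329660/609408529 ≈ 0.85875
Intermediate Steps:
j(Z, U) = 2 (j(Z, U) = 12 - 2*5 = 12 - 10 = 2)
J = 82 (J = 2*41 = 82)
b(Q, D) = 82
43181/50087 + b(-29, 4*(-4))/(-24334) = 43181/50087 + 82/(-24334) = 43181*(1/50087) + 82*(-1/24334) = 43181/50087 - 41/12167 = 523329660/609408529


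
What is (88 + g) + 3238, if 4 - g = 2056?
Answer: 1274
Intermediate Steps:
g = -2052 (g = 4 - 1*2056 = 4 - 2056 = -2052)
(88 + g) + 3238 = (88 - 2052) + 3238 = -1964 + 3238 = 1274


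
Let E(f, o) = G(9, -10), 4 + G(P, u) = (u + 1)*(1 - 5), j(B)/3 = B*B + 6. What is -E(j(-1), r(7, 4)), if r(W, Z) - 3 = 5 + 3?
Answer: -32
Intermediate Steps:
j(B) = 18 + 3*B**2 (j(B) = 3*(B*B + 6) = 3*(B**2 + 6) = 3*(6 + B**2) = 18 + 3*B**2)
G(P, u) = -8 - 4*u (G(P, u) = -4 + (u + 1)*(1 - 5) = -4 + (1 + u)*(-4) = -4 + (-4 - 4*u) = -8 - 4*u)
r(W, Z) = 11 (r(W, Z) = 3 + (5 + 3) = 3 + 8 = 11)
E(f, o) = 32 (E(f, o) = -8 - 4*(-10) = -8 + 40 = 32)
-E(j(-1), r(7, 4)) = -1*32 = -32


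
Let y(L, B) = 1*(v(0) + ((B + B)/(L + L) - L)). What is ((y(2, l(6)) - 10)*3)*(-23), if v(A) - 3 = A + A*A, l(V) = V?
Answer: 414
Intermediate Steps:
v(A) = 3 + A + A² (v(A) = 3 + (A + A*A) = 3 + (A + A²) = 3 + A + A²)
y(L, B) = 3 - L + B/L (y(L, B) = 1*((3 + 0 + 0²) + ((B + B)/(L + L) - L)) = 1*((3 + 0 + 0) + ((2*B)/((2*L)) - L)) = 1*(3 + ((2*B)*(1/(2*L)) - L)) = 1*(3 + (B/L - L)) = 1*(3 + (-L + B/L)) = 1*(3 - L + B/L) = 3 - L + B/L)
((y(2, l(6)) - 10)*3)*(-23) = (((3 - 1*2 + 6/2) - 10)*3)*(-23) = (((3 - 2 + 6*(½)) - 10)*3)*(-23) = (((3 - 2 + 3) - 10)*3)*(-23) = ((4 - 10)*3)*(-23) = -6*3*(-23) = -18*(-23) = 414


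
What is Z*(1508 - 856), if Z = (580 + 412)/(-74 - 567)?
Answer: -646784/641 ≈ -1009.0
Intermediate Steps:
Z = -992/641 (Z = 992/(-641) = 992*(-1/641) = -992/641 ≈ -1.5476)
Z*(1508 - 856) = -992*(1508 - 856)/641 = -992/641*652 = -646784/641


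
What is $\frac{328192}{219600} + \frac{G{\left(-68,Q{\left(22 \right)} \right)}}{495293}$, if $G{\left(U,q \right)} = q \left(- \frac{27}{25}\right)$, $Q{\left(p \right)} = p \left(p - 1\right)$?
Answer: $\frac{2030520358}{1359579285} \approx 1.4935$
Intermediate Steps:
$Q{\left(p \right)} = p \left(-1 + p\right)$
$G{\left(U,q \right)} = - \frac{27 q}{25}$ ($G{\left(U,q \right)} = q \left(\left(-27\right) \frac{1}{25}\right) = q \left(- \frac{27}{25}\right) = - \frac{27 q}{25}$)
$\frac{328192}{219600} + \frac{G{\left(-68,Q{\left(22 \right)} \right)}}{495293} = \frac{328192}{219600} + \frac{\left(- \frac{27}{25}\right) 22 \left(-1 + 22\right)}{495293} = 328192 \cdot \frac{1}{219600} + - \frac{27 \cdot 22 \cdot 21}{25} \cdot \frac{1}{495293} = \frac{20512}{13725} + \left(- \frac{27}{25}\right) 462 \cdot \frac{1}{495293} = \frac{20512}{13725} - \frac{12474}{12382325} = \frac{2030520358}{1359579285}$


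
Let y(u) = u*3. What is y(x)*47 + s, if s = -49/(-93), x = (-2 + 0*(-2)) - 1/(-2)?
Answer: -39241/186 ≈ -210.97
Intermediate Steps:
x = -3/2 (x = (-2 + 0) - 1*(-1/2) = -2 + 1/2 = -3/2 ≈ -1.5000)
y(u) = 3*u
s = 49/93 (s = -49*(-1/93) = 49/93 ≈ 0.52688)
y(x)*47 + s = (3*(-3/2))*47 + 49/93 = -9/2*47 + 49/93 = -423/2 + 49/93 = -39241/186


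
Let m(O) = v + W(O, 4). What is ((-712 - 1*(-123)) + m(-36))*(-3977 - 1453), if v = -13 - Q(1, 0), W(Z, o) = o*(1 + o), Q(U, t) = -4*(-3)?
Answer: 3225420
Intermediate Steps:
Q(U, t) = 12
v = -25 (v = -13 - 1*12 = -13 - 12 = -25)
m(O) = -5 (m(O) = -25 + 4*(1 + 4) = -25 + 4*5 = -25 + 20 = -5)
((-712 - 1*(-123)) + m(-36))*(-3977 - 1453) = ((-712 - 1*(-123)) - 5)*(-3977 - 1453) = ((-712 + 123) - 5)*(-5430) = (-589 - 5)*(-5430) = -594*(-5430) = 3225420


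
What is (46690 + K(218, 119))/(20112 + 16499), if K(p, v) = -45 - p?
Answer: 46427/36611 ≈ 1.2681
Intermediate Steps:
(46690 + K(218, 119))/(20112 + 16499) = (46690 + (-45 - 1*218))/(20112 + 16499) = (46690 + (-45 - 218))/36611 = (46690 - 263)*(1/36611) = 46427*(1/36611) = 46427/36611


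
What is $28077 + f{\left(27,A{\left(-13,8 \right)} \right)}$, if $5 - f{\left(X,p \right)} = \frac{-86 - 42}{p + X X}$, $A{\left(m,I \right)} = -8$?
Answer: $\frac{20247250}{721} \approx 28082.0$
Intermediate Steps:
$f{\left(X,p \right)} = 5 + \frac{128}{p + X^{2}}$ ($f{\left(X,p \right)} = 5 - \frac{-86 - 42}{p + X X} = 5 - - \frac{128}{p + X^{2}} = 5 + \frac{128}{p + X^{2}}$)
$28077 + f{\left(27,A{\left(-13,8 \right)} \right)} = 28077 + \frac{128 + 5 \left(-8\right) + 5 \cdot 27^{2}}{-8 + 27^{2}} = 28077 + \frac{128 - 40 + 5 \cdot 729}{-8 + 729} = 28077 + \frac{128 - 40 + 3645}{721} = 28077 + \frac{1}{721} \cdot 3733 = 28077 + \frac{3733}{721} = \frac{20247250}{721}$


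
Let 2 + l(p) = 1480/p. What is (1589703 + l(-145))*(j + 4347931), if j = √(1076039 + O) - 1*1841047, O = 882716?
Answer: 115569942011172/29 + 46101033*√1958755/29 ≈ 3.9874e+12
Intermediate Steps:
l(p) = -2 + 1480/p
j = -1841047 + √1958755 (j = √(1076039 + 882716) - 1*1841047 = √1958755 - 1841047 = -1841047 + √1958755 ≈ -1.8396e+6)
(1589703 + l(-145))*(j + 4347931) = (1589703 + (-2 + 1480/(-145)))*((-1841047 + √1958755) + 4347931) = (1589703 + (-2 + 1480*(-1/145)))*(2506884 + √1958755) = (1589703 + (-2 - 296/29))*(2506884 + √1958755) = (1589703 - 354/29)*(2506884 + √1958755) = 46101033*(2506884 + √1958755)/29 = 115569942011172/29 + 46101033*√1958755/29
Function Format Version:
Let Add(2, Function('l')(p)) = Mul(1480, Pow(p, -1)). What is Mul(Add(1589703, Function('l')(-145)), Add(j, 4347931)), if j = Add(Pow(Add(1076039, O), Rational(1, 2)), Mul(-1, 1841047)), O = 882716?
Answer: Add(Rational(115569942011172, 29), Mul(Rational(46101033, 29), Pow(1958755, Rational(1, 2)))) ≈ 3.9874e+12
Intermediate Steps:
Function('l')(p) = Add(-2, Mul(1480, Pow(p, -1)))
j = Add(-1841047, Pow(1958755, Rational(1, 2))) (j = Add(Pow(Add(1076039, 882716), Rational(1, 2)), Mul(-1, 1841047)) = Add(Pow(1958755, Rational(1, 2)), -1841047) = Add(-1841047, Pow(1958755, Rational(1, 2))) ≈ -1.8396e+6)
Mul(Add(1589703, Function('l')(-145)), Add(j, 4347931)) = Mul(Add(1589703, Add(-2, Mul(1480, Pow(-145, -1)))), Add(Add(-1841047, Pow(1958755, Rational(1, 2))), 4347931)) = Mul(Add(1589703, Add(-2, Mul(1480, Rational(-1, 145)))), Add(2506884, Pow(1958755, Rational(1, 2)))) = Mul(Add(1589703, Add(-2, Rational(-296, 29))), Add(2506884, Pow(1958755, Rational(1, 2)))) = Mul(Add(1589703, Rational(-354, 29)), Add(2506884, Pow(1958755, Rational(1, 2)))) = Mul(Rational(46101033, 29), Add(2506884, Pow(1958755, Rational(1, 2)))) = Add(Rational(115569942011172, 29), Mul(Rational(46101033, 29), Pow(1958755, Rational(1, 2))))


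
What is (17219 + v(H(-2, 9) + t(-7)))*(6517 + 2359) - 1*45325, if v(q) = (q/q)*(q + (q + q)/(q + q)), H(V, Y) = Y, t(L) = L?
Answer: 152817147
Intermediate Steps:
v(q) = 1 + q (v(q) = 1*(q + (2*q)/((2*q))) = 1*(q + (2*q)*(1/(2*q))) = 1*(q + 1) = 1*(1 + q) = 1 + q)
(17219 + v(H(-2, 9) + t(-7)))*(6517 + 2359) - 1*45325 = (17219 + (1 + (9 - 7)))*(6517 + 2359) - 1*45325 = (17219 + (1 + 2))*8876 - 45325 = (17219 + 3)*8876 - 45325 = 17222*8876 - 45325 = 152862472 - 45325 = 152817147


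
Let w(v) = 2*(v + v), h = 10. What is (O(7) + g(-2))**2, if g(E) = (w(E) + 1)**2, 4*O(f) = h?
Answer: 10609/4 ≈ 2652.3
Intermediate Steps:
O(f) = 5/2 (O(f) = (1/4)*10 = 5/2)
w(v) = 4*v (w(v) = 2*(2*v) = 4*v)
g(E) = (1 + 4*E)**2 (g(E) = (4*E + 1)**2 = (1 + 4*E)**2)
(O(7) + g(-2))**2 = (5/2 + (1 + 4*(-2))**2)**2 = (5/2 + (1 - 8)**2)**2 = (5/2 + (-7)**2)**2 = (5/2 + 49)**2 = (103/2)**2 = 10609/4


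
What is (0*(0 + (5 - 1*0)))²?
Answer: 0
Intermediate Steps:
(0*(0 + (5 - 1*0)))² = (0*(0 + (5 + 0)))² = (0*(0 + 5))² = (0*5)² = 0² = 0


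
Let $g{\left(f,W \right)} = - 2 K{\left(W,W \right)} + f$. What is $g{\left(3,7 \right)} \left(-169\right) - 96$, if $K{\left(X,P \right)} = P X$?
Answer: $15959$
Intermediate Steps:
$g{\left(f,W \right)} = f - 2 W^{2}$ ($g{\left(f,W \right)} = - 2 W W + f = - 2 W^{2} + f = f - 2 W^{2}$)
$g{\left(3,7 \right)} \left(-169\right) - 96 = \left(3 - 2 \cdot 7^{2}\right) \left(-169\right) - 96 = \left(3 - 98\right) \left(-169\right) - 96 = \left(-95\right) \left(-169\right) - 96 = 16055 - 96 = 15959$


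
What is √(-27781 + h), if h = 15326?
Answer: I*√12455 ≈ 111.6*I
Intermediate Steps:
√(-27781 + h) = √(-27781 + 15326) = √(-12455) = I*√12455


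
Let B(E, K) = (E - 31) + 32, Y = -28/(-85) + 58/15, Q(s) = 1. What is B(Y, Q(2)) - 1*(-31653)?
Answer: 1614568/51 ≈ 31658.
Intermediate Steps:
Y = 214/51 (Y = -28*(-1/85) + 58*(1/15) = 28/85 + 58/15 = 214/51 ≈ 4.1961)
B(E, K) = 1 + E (B(E, K) = (-31 + E) + 32 = 1 + E)
B(Y, Q(2)) - 1*(-31653) = (1 + 214/51) - 1*(-31653) = 265/51 + 31653 = 1614568/51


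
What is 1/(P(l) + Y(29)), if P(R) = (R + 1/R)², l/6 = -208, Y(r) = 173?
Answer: 1557504/2426091273217 ≈ 6.4198e-7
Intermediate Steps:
l = -1248 (l = 6*(-208) = -1248)
1/(P(l) + Y(29)) = 1/((1 + (-1248)²)²/(-1248)² + 173) = 1/((1 + 1557504)²/1557504 + 173) = 1/((1/1557504)*1557505² + 173) = 1/((1/1557504)*2425821825025 + 173) = 1/(2425821825025/1557504 + 173) = 1/(2426091273217/1557504) = 1557504/2426091273217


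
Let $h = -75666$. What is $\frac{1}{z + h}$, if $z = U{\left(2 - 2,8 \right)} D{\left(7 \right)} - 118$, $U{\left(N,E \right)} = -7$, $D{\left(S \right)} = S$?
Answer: $- \frac{1}{75833} \approx -1.3187 \cdot 10^{-5}$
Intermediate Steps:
$z = -167$ ($z = \left(-7\right) 7 - 118 = -49 - 118 = -167$)
$\frac{1}{z + h} = \frac{1}{-167 - 75666} = \frac{1}{-75833} = - \frac{1}{75833}$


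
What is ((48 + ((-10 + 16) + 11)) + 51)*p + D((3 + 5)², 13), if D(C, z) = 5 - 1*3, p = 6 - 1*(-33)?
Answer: 4526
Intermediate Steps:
p = 39 (p = 6 + 33 = 39)
D(C, z) = 2 (D(C, z) = 5 - 3 = 2)
((48 + ((-10 + 16) + 11)) + 51)*p + D((3 + 5)², 13) = ((48 + ((-10 + 16) + 11)) + 51)*39 + 2 = ((48 + (6 + 11)) + 51)*39 + 2 = ((48 + 17) + 51)*39 + 2 = (65 + 51)*39 + 2 = 116*39 + 2 = 4524 + 2 = 4526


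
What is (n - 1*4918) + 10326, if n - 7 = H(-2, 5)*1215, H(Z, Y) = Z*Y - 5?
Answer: -12810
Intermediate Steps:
H(Z, Y) = -5 + Y*Z (H(Z, Y) = Y*Z - 5 = -5 + Y*Z)
n = -18218 (n = 7 + (-5 + 5*(-2))*1215 = 7 + (-5 - 10)*1215 = 7 - 15*1215 = 7 - 18225 = -18218)
(n - 1*4918) + 10326 = (-18218 - 1*4918) + 10326 = (-18218 - 4918) + 10326 = -23136 + 10326 = -12810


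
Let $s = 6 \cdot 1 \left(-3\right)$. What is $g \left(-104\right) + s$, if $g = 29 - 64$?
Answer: $3622$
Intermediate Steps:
$s = -18$ ($s = 6 \left(-3\right) = -18$)
$g = -35$
$g \left(-104\right) + s = \left(-35\right) \left(-104\right) - 18 = 3640 - 18 = 3622$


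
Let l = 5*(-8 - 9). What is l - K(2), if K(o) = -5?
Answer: -80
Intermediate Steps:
l = -85 (l = 5*(-17) = -85)
l - K(2) = -85 - 1*(-5) = -85 + 5 = -80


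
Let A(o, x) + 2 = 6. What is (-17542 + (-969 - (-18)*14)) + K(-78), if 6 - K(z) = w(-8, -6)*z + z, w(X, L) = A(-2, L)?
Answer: -17863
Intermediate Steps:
A(o, x) = 4 (A(o, x) = -2 + 6 = 4)
w(X, L) = 4
K(z) = 6 - 5*z (K(z) = 6 - (4*z + z) = 6 - 5*z)
(-17542 + (-969 - (-18)*14)) + K(-78) = (-17542 + (-969 - (-18)*14)) + (6 - 5*(-78)) = (-17542 + (-969 - 1*(-252))) + (6 + 390) = (-17542 + (-969 + 252)) + 396 = (-17542 - 717) + 396 = -18259 + 396 = -17863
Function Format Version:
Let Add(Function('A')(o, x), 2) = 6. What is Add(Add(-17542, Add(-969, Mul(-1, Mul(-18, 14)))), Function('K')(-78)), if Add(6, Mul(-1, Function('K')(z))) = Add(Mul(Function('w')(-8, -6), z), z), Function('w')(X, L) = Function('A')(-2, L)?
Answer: -17863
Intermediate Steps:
Function('A')(o, x) = 4 (Function('A')(o, x) = Add(-2, 6) = 4)
Function('w')(X, L) = 4
Function('K')(z) = Add(6, Mul(-5, z)) (Function('K')(z) = Add(6, Mul(-1, Add(Mul(4, z), z))) = Add(6, Mul(-1, Mul(5, z))) = Add(6, Mul(-5, z)))
Add(Add(-17542, Add(-969, Mul(-1, Mul(-18, 14)))), Function('K')(-78)) = Add(Add(-17542, Add(-969, Mul(-1, Mul(-18, 14)))), Add(6, Mul(-5, -78))) = Add(Add(-17542, Add(-969, Mul(-1, -252))), Add(6, 390)) = Add(Add(-17542, Add(-969, 252)), 396) = Add(Add(-17542, -717), 396) = Add(-18259, 396) = -17863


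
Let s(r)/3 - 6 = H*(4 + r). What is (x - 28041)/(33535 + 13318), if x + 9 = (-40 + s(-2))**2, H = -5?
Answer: -25346/46853 ≈ -0.54097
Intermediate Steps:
s(r) = -42 - 15*r (s(r) = 18 + 3*(-5*(4 + r)) = 18 + 3*(-20 - 5*r) = 18 + (-60 - 15*r) = -42 - 15*r)
x = 2695 (x = -9 + (-40 + (-42 - 15*(-2)))**2 = -9 + (-40 + (-42 + 30))**2 = -9 + (-40 - 12)**2 = -9 + (-52)**2 = -9 + 2704 = 2695)
(x - 28041)/(33535 + 13318) = (2695 - 28041)/(33535 + 13318) = -25346/46853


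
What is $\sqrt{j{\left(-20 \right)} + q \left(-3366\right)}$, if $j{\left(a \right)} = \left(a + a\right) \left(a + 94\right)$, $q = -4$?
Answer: $2 \sqrt{2626} \approx 102.49$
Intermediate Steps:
$j{\left(a \right)} = 2 a \left(94 + a\right)$
$\sqrt{j{\left(-20 \right)} + q \left(-3366\right)} = \sqrt{2 \left(-20\right) \left(94 - 20\right) - -13464} = \sqrt{2 \left(-20\right) 74 + 13464} = \sqrt{-2960 + 13464} = \sqrt{10504} = 2 \sqrt{2626}$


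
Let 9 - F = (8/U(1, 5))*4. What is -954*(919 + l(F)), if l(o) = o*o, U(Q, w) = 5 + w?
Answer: -22720464/25 ≈ -9.0882e+5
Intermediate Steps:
F = 29/5 (F = 9 - 8/(5 + 5)*4 = 9 - 8/10*4 = 9 - 8*(⅒)*4 = 9 - 4*4/5 = 9 - 1*16/5 = 9 - 16/5 = 29/5 ≈ 5.8000)
l(o) = o²
-954*(919 + l(F)) = -954*(919 + (29/5)²) = -954*(919 + 841/25) = -954*23816/25 = -22720464/25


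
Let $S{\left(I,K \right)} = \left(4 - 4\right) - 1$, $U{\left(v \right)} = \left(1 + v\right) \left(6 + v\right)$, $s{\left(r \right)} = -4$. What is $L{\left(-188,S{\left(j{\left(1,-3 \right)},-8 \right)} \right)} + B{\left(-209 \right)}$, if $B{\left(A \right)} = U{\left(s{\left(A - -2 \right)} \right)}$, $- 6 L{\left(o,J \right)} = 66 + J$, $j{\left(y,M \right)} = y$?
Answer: $- \frac{101}{6} \approx -16.833$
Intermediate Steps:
$S{\left(I,K \right)} = -1$ ($S{\left(I,K \right)} = 0 - 1 = -1$)
$L{\left(o,J \right)} = -11 - \frac{J}{6}$ ($L{\left(o,J \right)} = - \frac{66 + J}{6} = -11 - \frac{J}{6}$)
$B{\left(A \right)} = -6$ ($B{\left(A \right)} = 6 + \left(-4\right)^{2} + 7 \left(-4\right) = 6 + 16 - 28 = -6$)
$L{\left(-188,S{\left(j{\left(1,-3 \right)},-8 \right)} \right)} + B{\left(-209 \right)} = \left(-11 - - \frac{1}{6}\right) - 6 = \left(-11 + \frac{1}{6}\right) - 6 = - \frac{65}{6} - 6 = - \frac{101}{6}$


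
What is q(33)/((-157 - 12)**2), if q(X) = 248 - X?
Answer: 215/28561 ≈ 0.0075277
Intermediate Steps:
q(33)/((-157 - 12)**2) = (248 - 1*33)/((-157 - 12)**2) = (248 - 33)/((-169)**2) = 215/28561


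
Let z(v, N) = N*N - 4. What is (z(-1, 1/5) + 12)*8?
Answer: 1608/25 ≈ 64.320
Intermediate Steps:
z(v, N) = -4 + N**2 (z(v, N) = N**2 - 4 = -4 + N**2)
(z(-1, 1/5) + 12)*8 = ((-4 + (1/5)**2) + 12)*8 = ((-4 + 1/25) + 12)*8 = (-99/25 + 12)*8 = (201/25)*8 = 1608/25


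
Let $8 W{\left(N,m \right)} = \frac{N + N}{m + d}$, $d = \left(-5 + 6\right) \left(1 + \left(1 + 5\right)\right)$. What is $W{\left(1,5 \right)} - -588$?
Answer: $\frac{28225}{48} \approx 588.02$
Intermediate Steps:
$d = 7$ ($d = 1 \left(1 + 6\right) = 1 \cdot 7 = 7$)
$W{\left(N,m \right)} = \frac{N}{4 \left(7 + m\right)}$ ($W{\left(N,m \right)} = \frac{\left(N + N\right) \frac{1}{m + 7}}{8} = \frac{2 N \frac{1}{7 + m}}{8} = \frac{N}{4 \left(7 + m\right)}$)
$W{\left(1,5 \right)} - -588 = \frac{1}{4} \cdot 1 \frac{1}{7 + 5} - -588 = \frac{1}{4} \cdot 1 \cdot \frac{1}{12} + 588 = \frac{1}{48} + 588 = \frac{28225}{48}$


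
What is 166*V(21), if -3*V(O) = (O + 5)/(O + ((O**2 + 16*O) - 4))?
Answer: -2158/1191 ≈ -1.8119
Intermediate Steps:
V(O) = -(5 + O)/(3*(-4 + O**2 + 17*O)) (V(O) = -(O + 5)/(3*(O + ((O**2 + 16*O) - 4))) = -(5 + O)/(3*(O + (-4 + O**2 + 16*O))) = -(5 + O)/(3*(-4 + O**2 + 17*O)))
166*V(21) = 166*((-5 - 1*21)/(3*(-4 + 21**2 + 17*21))) = 166*((-5 - 21)/(3*(-4 + 441 + 357))) = 166*((1/3)*(-26)/794) = 166*((1/3)*(1/794)*(-26)) = 166*(-13/1191) = -2158/1191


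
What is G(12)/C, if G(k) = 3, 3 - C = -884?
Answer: 3/887 ≈ 0.0033822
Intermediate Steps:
C = 887 (C = 3 - 1*(-884) = 3 + 884 = 887)
G(12)/C = 3/887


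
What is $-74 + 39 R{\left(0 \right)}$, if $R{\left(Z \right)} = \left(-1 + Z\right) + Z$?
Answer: $-113$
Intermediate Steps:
$R{\left(Z \right)} = -1 + 2 Z$
$-74 + 39 R{\left(0 \right)} = -74 + 39 \left(-1 + 2 \cdot 0\right) = -74 + 39 \left(-1 + 0\right) = -74 + 39 \left(-1\right) = -74 - 39 = -113$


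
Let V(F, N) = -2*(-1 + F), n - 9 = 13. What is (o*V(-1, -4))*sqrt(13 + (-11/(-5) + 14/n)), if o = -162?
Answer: -648*sqrt(47905)/55 ≈ -2578.7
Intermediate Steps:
n = 22 (n = 9 + 13 = 22)
V(F, N) = 2 - 2*F
(o*V(-1, -4))*sqrt(13 + (-11/(-5) + 14/n)) = (-162*(2 - 2*(-1)))*sqrt(13 + (-11/(-5) + 14/22)) = (-162*(2 + 2))*sqrt(13 + (-11*(-1/5) + 14*(1/22))) = (-162*4)*sqrt(13 + (11/5 + 7/11)) = -648*sqrt(13 + 156/55) = -648*sqrt(47905)/55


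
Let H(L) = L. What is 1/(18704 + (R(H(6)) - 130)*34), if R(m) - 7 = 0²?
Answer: 1/14522 ≈ 6.8861e-5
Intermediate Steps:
R(m) = 7 (R(m) = 7 + 0² = 7 + 0 = 7)
1/(18704 + (R(H(6)) - 130)*34) = 1/(18704 + (7 - 130)*34) = 1/(18704 - 123*34) = 1/(18704 - 4182) = 1/14522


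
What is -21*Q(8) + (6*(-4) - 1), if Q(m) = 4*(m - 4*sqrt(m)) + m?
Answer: -865 + 672*sqrt(2) ≈ 85.352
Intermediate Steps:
Q(m) = -16*sqrt(m) + 5*m (Q(m) = (-16*sqrt(m) + 4*m) + m = -16*sqrt(m) + 5*m)
-21*Q(8) + (6*(-4) - 1) = -21*(-32*sqrt(2) + 5*8) + (6*(-4) - 1) = -21*(-32*sqrt(2) + 40) + (-24 - 1) = -21*(-32*sqrt(2) + 40) - 25 = -21*(40 - 32*sqrt(2)) - 25 = (-840 + 672*sqrt(2)) - 25 = -865 + 672*sqrt(2)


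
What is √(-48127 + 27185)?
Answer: I*√20942 ≈ 144.71*I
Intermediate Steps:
√(-48127 + 27185) = √(-20942) = I*√20942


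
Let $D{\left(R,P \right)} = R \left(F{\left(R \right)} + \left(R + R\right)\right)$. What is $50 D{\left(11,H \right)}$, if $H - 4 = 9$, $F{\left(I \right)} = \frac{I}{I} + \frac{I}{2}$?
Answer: $15675$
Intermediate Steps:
$F{\left(I \right)} = 1 + \frac{I}{2}$ ($F{\left(I \right)} = 1 + I \frac{1}{2} = 1 + \frac{I}{2}$)
$H = 13$ ($H = 4 + 9 = 13$)
$D{\left(R,P \right)} = R \left(1 + \frac{5 R}{2}\right)$ ($D{\left(R,P \right)} = R \left(\left(1 + \frac{R}{2}\right) + \left(R + R\right)\right) = R \left(\left(1 + \frac{R}{2}\right) + 2 R\right) = R \left(1 + \frac{5 R}{2}\right)$)
$50 D{\left(11,H \right)} = 50 \cdot \frac{1}{2} \cdot 11 \left(2 + 5 \cdot 11\right) = 50 \cdot \frac{1}{2} \cdot 11 \left(2 + 55\right) = 50 \cdot \frac{1}{2} \cdot 11 \cdot 57 = 50 \cdot \frac{627}{2} = 15675$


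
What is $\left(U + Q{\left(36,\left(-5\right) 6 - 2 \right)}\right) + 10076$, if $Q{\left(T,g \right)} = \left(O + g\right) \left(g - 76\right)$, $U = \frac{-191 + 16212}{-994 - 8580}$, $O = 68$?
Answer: $\frac{59227891}{9574} \approx 6186.3$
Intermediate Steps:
$U = - \frac{16021}{9574}$ ($U = \frac{16021}{-9574} = 16021 \left(- \frac{1}{9574}\right) = - \frac{16021}{9574} \approx -1.6734$)
$Q{\left(T,g \right)} = \left(-76 + g\right) \left(68 + g\right)$ ($Q{\left(T,g \right)} = \left(68 + g\right) \left(g - 76\right) = \left(68 + g\right) \left(-76 + g\right) = \left(-76 + g\right) \left(68 + g\right)$)
$\left(U + Q{\left(36,\left(-5\right) 6 - 2 \right)}\right) + 10076 = \left(- \frac{16021}{9574} - \left(5168 - \left(\left(-5\right) 6 - 2\right)^{2} + 8 \left(\left(-5\right) 6 - 2\right)\right)\right) + 10076 = \left(- \frac{16021}{9574} - \left(5168 - \left(-30 - 2\right)^{2} + 8 \left(-30 - 2\right)\right)\right) + 10076 = \left(- \frac{16021}{9574} - \left(4912 - 1024\right)\right) + 10076 = \left(- \frac{16021}{9574} + \left(-5168 + 1024 + 256\right)\right) + 10076 = \left(- \frac{16021}{9574} - 3888\right) + 10076 = - \frac{37239733}{9574} + 10076 = \frac{59227891}{9574}$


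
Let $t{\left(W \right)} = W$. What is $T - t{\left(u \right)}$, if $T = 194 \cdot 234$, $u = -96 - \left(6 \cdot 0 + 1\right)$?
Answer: $45493$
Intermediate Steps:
$u = -97$ ($u = -96 - \left(0 + 1\right) = -96 - 1 = -97$)
$T = 45396$
$T - t{\left(u \right)} = 45396 - -97 = 45396 + 97 = 45493$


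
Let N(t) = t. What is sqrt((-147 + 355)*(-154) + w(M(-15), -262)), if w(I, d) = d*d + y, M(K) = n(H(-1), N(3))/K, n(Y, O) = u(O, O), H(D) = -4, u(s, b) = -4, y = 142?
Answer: sqrt(36754) ≈ 191.71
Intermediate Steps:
n(Y, O) = -4
M(K) = -4/K
w(I, d) = 142 + d**2 (w(I, d) = d*d + 142 = d**2 + 142 = 142 + d**2)
sqrt((-147 + 355)*(-154) + w(M(-15), -262)) = sqrt((-147 + 355)*(-154) + (142 + (-262)**2)) = sqrt(208*(-154) + (142 + 68644)) = sqrt(-32032 + 68786) = sqrt(36754)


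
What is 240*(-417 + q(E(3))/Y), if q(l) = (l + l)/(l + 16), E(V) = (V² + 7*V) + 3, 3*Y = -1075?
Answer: -1054352304/10535 ≈ -1.0008e+5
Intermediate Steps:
Y = -1075/3 (Y = (⅓)*(-1075) = -1075/3 ≈ -358.33)
E(V) = 3 + V² + 7*V
q(l) = 2*l/(16 + l) (q(l) = (2*l)/(16 + l) = 2*l/(16 + l))
240*(-417 + q(E(3))/Y) = 240*(-417 + (2*(3 + 3² + 7*3)/(16 + (3 + 3² + 7*3)))/(-1075/3)) = 240*(-417 + (2*(3 + 9 + 21)/(16 + (3 + 9 + 21)))*(-3/1075)) = 240*(-417 + (2*33/(16 + 33))*(-3/1075)) = 240*(-417 + (2*33/49)*(-3/1075)) = 240*(-417 + (2*33*(1/49))*(-3/1075)) = 240*(-417 + (66/49)*(-3/1075)) = 240*(-417 - 198/52675) = 240*(-21965673/52675) = -1054352304/10535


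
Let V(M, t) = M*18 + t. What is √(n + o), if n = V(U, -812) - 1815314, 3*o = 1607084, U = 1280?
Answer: I*√11316522/3 ≈ 1121.3*I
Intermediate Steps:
o = 1607084/3 (o = (⅓)*1607084 = 1607084/3 ≈ 5.3570e+5)
V(M, t) = t + 18*M (V(M, t) = 18*M + t = t + 18*M)
n = -1793086 (n = (-812 + 18*1280) - 1815314 = (-812 + 23040) - 1815314 = 22228 - 1815314 = -1793086)
√(n + o) = √(-1793086 + 1607084/3) = √(-3772174/3) = I*√11316522/3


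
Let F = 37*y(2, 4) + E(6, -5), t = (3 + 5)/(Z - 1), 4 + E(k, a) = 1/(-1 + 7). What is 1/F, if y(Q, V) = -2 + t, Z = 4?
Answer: 6/125 ≈ 0.048000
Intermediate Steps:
E(k, a) = -23/6 (E(k, a) = -4 + 1/(-1 + 7) = -4 + 1/6 = -4 + ⅙ = -23/6)
t = 8/3 (t = (3 + 5)/(4 - 1) = 8/3 ≈ 2.6667)
y(Q, V) = ⅔ (y(Q, V) = -2 + 8/3 = ⅔)
F = 125/6 (F = 37*(⅔) - 23/6 = 74/3 - 23/6 = 125/6 ≈ 20.833)
1/F = 1/(125/6) = 6/125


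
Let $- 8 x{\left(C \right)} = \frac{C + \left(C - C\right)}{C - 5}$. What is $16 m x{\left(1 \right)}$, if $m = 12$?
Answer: $6$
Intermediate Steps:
$x{\left(C \right)} = - \frac{C}{8 \left(-5 + C\right)}$ ($x{\left(C \right)} = - \frac{\left(C + \left(C - C\right)\right) \frac{1}{C - 5}}{8} = - \frac{\left(C + 0\right) \frac{1}{-5 + C}}{8} = - \frac{C \frac{1}{-5 + C}}{8} = - \frac{C}{8 \left(-5 + C\right)}$)
$16 m x{\left(1 \right)} = 16 \cdot 12 \left(\left(-1\right) 1 \frac{1}{-40 + 8 \cdot 1}\right) = 192 \left(\left(-1\right) 1 \frac{1}{-40 + 8}\right) = 192 \left(\left(-1\right) 1 \frac{1}{-32}\right) = 192 \left(\left(-1\right) 1 \left(- \frac{1}{32}\right)\right) = 192 \cdot \frac{1}{32} = 6$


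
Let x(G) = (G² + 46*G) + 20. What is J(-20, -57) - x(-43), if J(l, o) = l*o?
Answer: 1249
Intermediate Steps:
x(G) = 20 + G² + 46*G
J(-20, -57) - x(-43) = -20*(-57) - (20 + (-43)² + 46*(-43)) = 1140 - (20 + 1849 - 1978) = 1140 - 1*(-109) = 1140 + 109 = 1249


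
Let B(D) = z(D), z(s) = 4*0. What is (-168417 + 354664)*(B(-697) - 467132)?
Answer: -87001933604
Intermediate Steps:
z(s) = 0
B(D) = 0
(-168417 + 354664)*(B(-697) - 467132) = (-168417 + 354664)*(0 - 467132) = 186247*(-467132) = -87001933604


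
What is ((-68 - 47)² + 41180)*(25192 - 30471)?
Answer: -287203995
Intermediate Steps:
((-68 - 47)² + 41180)*(25192 - 30471) = ((-115)² + 41180)*(-5279) = (13225 + 41180)*(-5279) = 54405*(-5279) = -287203995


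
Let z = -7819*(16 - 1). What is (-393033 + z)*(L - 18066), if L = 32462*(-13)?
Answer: 224576662896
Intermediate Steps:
z = -117285 (z = -7819*15 = -117285)
L = -422006
(-393033 + z)*(L - 18066) = (-393033 - 117285)*(-422006 - 18066) = -510318*(-440072) = 224576662896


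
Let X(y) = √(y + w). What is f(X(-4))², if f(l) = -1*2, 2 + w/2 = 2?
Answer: 4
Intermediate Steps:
w = 0 (w = -4 + 2*2 = -4 + 4 = 0)
X(y) = √y (X(y) = √(y + 0) = √y)
f(l) = -2
f(X(-4))² = (-2)² = 4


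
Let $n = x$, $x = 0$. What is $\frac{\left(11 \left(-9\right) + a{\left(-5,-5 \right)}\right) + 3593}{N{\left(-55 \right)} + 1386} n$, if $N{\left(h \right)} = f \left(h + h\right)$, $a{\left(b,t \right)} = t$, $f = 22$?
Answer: $0$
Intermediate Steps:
$n = 0$
$N{\left(h \right)} = 44 h$ ($N{\left(h \right)} = 22 \left(h + h\right) = 22 \cdot 2 h = 44 h$)
$\frac{\left(11 \left(-9\right) + a{\left(-5,-5 \right)}\right) + 3593}{N{\left(-55 \right)} + 1386} n = \frac{\left(11 \left(-9\right) - 5\right) + 3593}{44 \left(-55\right) + 1386} \cdot 0 = \frac{\left(-99 - 5\right) + 3593}{-2420 + 1386} \cdot 0 = \frac{-104 + 3593}{-1034} \cdot 0 = 3489 \left(- \frac{1}{1034}\right) 0 = \left(- \frac{3489}{1034}\right) 0 = 0$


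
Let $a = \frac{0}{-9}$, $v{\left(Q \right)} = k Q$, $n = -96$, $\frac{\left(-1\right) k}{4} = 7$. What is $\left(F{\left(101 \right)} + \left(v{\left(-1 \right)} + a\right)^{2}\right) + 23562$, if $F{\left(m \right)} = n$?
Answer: $24250$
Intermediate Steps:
$k = -28$ ($k = \left(-4\right) 7 = -28$)
$v{\left(Q \right)} = - 28 Q$
$F{\left(m \right)} = -96$
$a = 0$ ($a = 0 \left(- \frac{1}{9}\right) = 0$)
$\left(F{\left(101 \right)} + \left(v{\left(-1 \right)} + a\right)^{2}\right) + 23562 = \left(-96 + \left(\left(-28\right) \left(-1\right) + 0\right)^{2}\right) + 23562 = \left(-96 + \left(28 + 0\right)^{2}\right) + 23562 = \left(-96 + 28^{2}\right) + 23562 = \left(-96 + 784\right) + 23562 = 688 + 23562 = 24250$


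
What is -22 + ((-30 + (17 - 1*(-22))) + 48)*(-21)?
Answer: -1219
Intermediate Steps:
-22 + ((-30 + (17 - 1*(-22))) + 48)*(-21) = -22 + ((-30 + (17 + 22)) + 48)*(-21) = -22 + ((-30 + 39) + 48)*(-21) = -22 + (9 + 48)*(-21) = -22 + 57*(-21) = -22 - 1197 = -1219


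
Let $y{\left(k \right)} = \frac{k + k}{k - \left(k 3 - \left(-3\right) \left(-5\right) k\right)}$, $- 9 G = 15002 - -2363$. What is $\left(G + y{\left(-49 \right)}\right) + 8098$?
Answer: $\frac{721739}{117} \approx 6168.7$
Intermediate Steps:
$G = - \frac{17365}{9}$ ($G = - \frac{15002 - -2363}{9} = - \frac{15002 + 2363}{9} = \left(- \frac{1}{9}\right) 17365 = - \frac{17365}{9} \approx -1929.4$)
$y{\left(k \right)} = \frac{2}{13}$ ($y{\left(k \right)} = \frac{2 k}{k + \left(15 k - 3 k\right)} = \frac{2 k}{k + 12 k} = \frac{2 k}{13 k} = 2 k \frac{1}{13 k} = \frac{2}{13}$)
$\left(G + y{\left(-49 \right)}\right) + 8098 = \left(- \frac{17365}{9} + \frac{2}{13}\right) + 8098 = - \frac{225727}{117} + 8098 = \frac{721739}{117}$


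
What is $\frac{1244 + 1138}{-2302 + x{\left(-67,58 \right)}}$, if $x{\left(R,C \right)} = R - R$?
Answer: $- \frac{1191}{1151} \approx -1.0348$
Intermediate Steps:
$x{\left(R,C \right)} = 0$
$\frac{1244 + 1138}{-2302 + x{\left(-67,58 \right)}} = \frac{1244 + 1138}{-2302 + 0} = \frac{2382}{-2302} = 2382 \left(- \frac{1}{2302}\right) = - \frac{1191}{1151}$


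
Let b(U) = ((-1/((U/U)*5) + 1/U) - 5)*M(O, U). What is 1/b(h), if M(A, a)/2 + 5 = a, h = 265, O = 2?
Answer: -53/143208 ≈ -0.00037009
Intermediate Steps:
M(A, a) = -10 + 2*a
b(U) = (-10 + 2*U)*(-26/5 + 1/U) (b(U) = ((-1/((U/U)*5) + 1/U) - 5)*(-10 + 2*U) = ((-1/(1*5) + 1/U) - 5)*(-10 + 2*U) = ((-1/5 + 1/U) - 5)*(-10 + 2*U) = ((-1*⅕ + 1/U) - 5)*(-10 + 2*U) = ((-⅕ + 1/U) - 5)*(-10 + 2*U) = (-26/5 + 1/U)*(-10 + 2*U) = (-10 + 2*U)*(-26/5 + 1/U))
1/b(h) = 1/(54 - 10/265 - 52/5*265) = 1/(54 - 10*1/265 - 2756) = 1/(54 - 2/53 - 2756) = 1/(-143208/53) = -53/143208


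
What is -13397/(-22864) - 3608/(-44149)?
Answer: 673957465/1009422736 ≈ 0.66767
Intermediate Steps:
-13397/(-22864) - 3608/(-44149) = -13397*(-1/22864) - 3608*(-1/44149) = 13397/22864 + 3608/44149 = 673957465/1009422736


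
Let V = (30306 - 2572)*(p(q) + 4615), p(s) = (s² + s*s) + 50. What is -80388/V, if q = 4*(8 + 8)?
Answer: -5742/25469717 ≈ -0.00022544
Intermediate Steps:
q = 64 (q = 4*16 = 64)
p(s) = 50 + 2*s² (p(s) = (s² + s²) + 50 = 2*s² + 50 = 50 + 2*s²)
V = 356576038 (V = (30306 - 2572)*((50 + 2*64²) + 4615) = 27734*((50 + 2*4096) + 4615) = 27734*((50 + 8192) + 4615) = 27734*(8242 + 4615) = 27734*12857 = 356576038)
-80388/V = -80388/356576038 = -80388*1/356576038 = -5742/25469717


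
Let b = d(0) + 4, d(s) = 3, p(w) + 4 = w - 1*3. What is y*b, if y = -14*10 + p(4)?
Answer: -1001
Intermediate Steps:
p(w) = -7 + w (p(w) = -4 + (w - 1*3) = -4 + (w - 3) = -4 + (-3 + w) = -7 + w)
y = -143 (y = -14*10 + (-7 + 4) = -140 - 3 = -143)
b = 7 (b = 3 + 4 = 7)
y*b = -143*7 = -1001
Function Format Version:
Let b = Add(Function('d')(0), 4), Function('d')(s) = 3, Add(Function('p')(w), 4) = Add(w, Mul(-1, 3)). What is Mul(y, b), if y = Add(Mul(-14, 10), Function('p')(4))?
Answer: -1001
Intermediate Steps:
Function('p')(w) = Add(-7, w) (Function('p')(w) = Add(-4, Add(w, Mul(-1, 3))) = Add(-4, Add(w, -3)) = Add(-4, Add(-3, w)) = Add(-7, w))
y = -143 (y = Add(Mul(-14, 10), Add(-7, 4)) = Add(-140, -3) = -143)
b = 7 (b = Add(3, 4) = 7)
Mul(y, b) = Mul(-143, 7) = -1001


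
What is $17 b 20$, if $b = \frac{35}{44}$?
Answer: $\frac{2975}{11} \approx 270.45$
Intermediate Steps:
$b = \frac{35}{44}$ ($b = 35 \cdot \frac{1}{44} = \frac{35}{44} \approx 0.79545$)
$17 b 20 = 17 \cdot \frac{35}{44} \cdot 20 = \frac{595}{44} \cdot 20 = \frac{2975}{11}$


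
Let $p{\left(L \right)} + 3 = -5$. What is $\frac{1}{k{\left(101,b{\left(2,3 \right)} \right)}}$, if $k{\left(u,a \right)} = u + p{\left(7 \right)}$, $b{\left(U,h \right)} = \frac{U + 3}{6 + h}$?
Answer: $\frac{1}{93} \approx 0.010753$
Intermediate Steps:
$b{\left(U,h \right)} = \frac{3 + U}{6 + h}$
$p{\left(L \right)} = -8$ ($p{\left(L \right)} = -3 - 5 = -8$)
$k{\left(u,a \right)} = -8 + u$ ($k{\left(u,a \right)} = u - 8 = -8 + u$)
$\frac{1}{k{\left(101,b{\left(2,3 \right)} \right)}} = \frac{1}{-8 + 101} = \frac{1}{93}$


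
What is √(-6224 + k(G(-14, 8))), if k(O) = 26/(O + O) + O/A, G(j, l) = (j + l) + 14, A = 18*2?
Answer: I*√895990/12 ≈ 78.881*I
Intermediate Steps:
A = 36
G(j, l) = 14 + j + l
k(O) = 13/O + O/36 (k(O) = 26/(O + O) + O/36 = 26/((2*O)) + O*(1/36) = 26*(1/(2*O)) + O/36 = 13/O + O/36)
√(-6224 + k(G(-14, 8))) = √(-6224 + (13/(14 - 14 + 8) + (14 - 14 + 8)/36)) = √(-6224 + (13/8 + (1/36)*8)) = √(-6224 + (13*(⅛) + 2/9)) = √(-6224 + (13/8 + 2/9)) = √(-6224 + 133/72) = √(-447995/72) = I*√895990/12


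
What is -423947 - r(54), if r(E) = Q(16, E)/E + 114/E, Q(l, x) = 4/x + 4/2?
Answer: -309058930/729 ≈ -4.2395e+5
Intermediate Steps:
Q(l, x) = 2 + 4/x (Q(l, x) = 4/x + 4*(1/2) = 4/x + 2 = 2 + 4/x)
r(E) = 114/E + (2 + 4/E)/E (r(E) = (2 + 4/E)/E + 114/E = 114/E + (2 + 4/E)/E)
-423947 - r(54) = -423947 - 4*(1 + 29*54)/54**2 = -423947 - 4*(1 + 1566)/2916 = -423947 - 4*1567/2916 = -423947 - 1*1567/729 = -423947 - 1567/729 = -309058930/729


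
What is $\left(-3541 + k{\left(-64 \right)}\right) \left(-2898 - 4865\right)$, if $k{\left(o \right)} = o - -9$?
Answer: $27915748$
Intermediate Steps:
$k{\left(o \right)} = 9 + o$ ($k{\left(o \right)} = o + 9 = 9 + o$)
$\left(-3541 + k{\left(-64 \right)}\right) \left(-2898 - 4865\right) = \left(-3541 + \left(9 - 64\right)\right) \left(-2898 - 4865\right) = \left(-3541 - 55\right) \left(-7763\right) = \left(-3596\right) \left(-7763\right) = 27915748$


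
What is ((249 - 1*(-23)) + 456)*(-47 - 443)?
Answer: -356720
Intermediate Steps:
((249 - 1*(-23)) + 456)*(-47 - 443) = ((249 + 23) + 456)*(-490) = (272 + 456)*(-490) = 728*(-490) = -356720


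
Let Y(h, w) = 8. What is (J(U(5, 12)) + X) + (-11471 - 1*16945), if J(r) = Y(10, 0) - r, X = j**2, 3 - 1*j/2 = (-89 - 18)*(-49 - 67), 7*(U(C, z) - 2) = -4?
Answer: 4311333002/7 ≈ 6.1590e+8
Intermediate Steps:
U(C, z) = 10/7 (U(C, z) = 2 + (1/7)*(-4) = 2 - 4/7 = 10/7)
j = -24818 (j = 6 - 2*(-89 - 18)*(-49 - 67) = 6 - (-214)*(-116) = 6 - 2*12412 = 6 - 24824 = -24818)
X = 615933124 (X = (-24818)**2 = 615933124)
J(r) = 8 - r
(J(U(5, 12)) + X) + (-11471 - 1*16945) = ((8 - 1*10/7) + 615933124) + (-11471 - 1*16945) = ((8 - 10/7) + 615933124) + (-11471 - 16945) = (46/7 + 615933124) - 28416 = 4311531914/7 - 28416 = 4311333002/7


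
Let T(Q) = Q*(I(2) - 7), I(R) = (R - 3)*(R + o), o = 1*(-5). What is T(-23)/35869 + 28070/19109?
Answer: 1008600858/685420721 ≈ 1.4715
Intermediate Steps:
o = -5
I(R) = (-5 + R)*(-3 + R) (I(R) = (R - 3)*(R - 5) = (-3 + R)*(-5 + R) = (-5 + R)*(-3 + R))
T(Q) = -4*Q (T(Q) = Q*((15 + 2² - 8*2) - 7) = Q*((15 + 4 - 16) - 7) = Q*(3 - 7) = Q*(-4) = -4*Q)
T(-23)/35869 + 28070/19109 = -4*(-23)/35869 + 28070/19109 = 92*(1/35869) + 28070*(1/19109) = 92/35869 + 28070/19109 = 1008600858/685420721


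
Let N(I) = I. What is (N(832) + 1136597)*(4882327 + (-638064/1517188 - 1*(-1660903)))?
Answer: 2822902400648839626/379297 ≈ 7.4425e+12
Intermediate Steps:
(N(832) + 1136597)*(4882327 + (-638064/1517188 - 1*(-1660903))) = (832 + 1136597)*(4882327 + (-638064/1517188 - 1*(-1660903))) = 1137429*(4882327 + (-638064*1/1517188 + 1660903)) = 1137429*(4882327 + (-159516/379297 + 1660903)) = 1137429*(4882327 + 629975365675/379297) = 1137429*(2481827349794/379297) = 2822902400648839626/379297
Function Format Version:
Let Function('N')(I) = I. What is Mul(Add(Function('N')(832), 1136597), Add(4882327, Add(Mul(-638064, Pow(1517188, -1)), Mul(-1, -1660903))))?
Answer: Rational(2822902400648839626, 379297) ≈ 7.4425e+12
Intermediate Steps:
Mul(Add(Function('N')(832), 1136597), Add(4882327, Add(Mul(-638064, Pow(1517188, -1)), Mul(-1, -1660903)))) = Mul(Add(832, 1136597), Add(4882327, Add(Mul(-638064, Pow(1517188, -1)), Mul(-1, -1660903)))) = Mul(1137429, Add(4882327, Add(Mul(-638064, Rational(1, 1517188)), 1660903))) = Mul(1137429, Add(4882327, Add(Rational(-159516, 379297), 1660903))) = Mul(1137429, Add(4882327, Rational(629975365675, 379297))) = Mul(1137429, Rational(2481827349794, 379297)) = Rational(2822902400648839626, 379297)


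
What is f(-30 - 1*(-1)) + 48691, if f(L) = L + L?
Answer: 48633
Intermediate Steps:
f(L) = 2*L
f(-30 - 1*(-1)) + 48691 = 2*(-30 - 1*(-1)) + 48691 = 2*(-30 + 1) + 48691 = 2*(-29) + 48691 = -58 + 48691 = 48633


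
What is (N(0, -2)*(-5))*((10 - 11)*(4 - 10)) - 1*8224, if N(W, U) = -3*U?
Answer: -8404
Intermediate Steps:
(N(0, -2)*(-5))*((10 - 11)*(4 - 10)) - 1*8224 = (-3*(-2)*(-5))*((10 - 11)*(4 - 10)) - 1*8224 = (6*(-5))*(-1*(-6)) - 8224 = -30*6 - 8224 = -180 - 8224 = -8404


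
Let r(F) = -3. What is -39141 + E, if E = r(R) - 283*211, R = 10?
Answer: -98857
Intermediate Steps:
E = -59716 (E = -3 - 283*211 = -3 - 59713 = -59716)
-39141 + E = -39141 - 59716 = -98857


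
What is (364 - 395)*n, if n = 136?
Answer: -4216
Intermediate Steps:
(364 - 395)*n = (364 - 395)*136 = -31*136 = -4216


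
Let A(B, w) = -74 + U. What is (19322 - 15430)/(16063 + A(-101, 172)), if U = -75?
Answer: 1946/7957 ≈ 0.24456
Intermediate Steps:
A(B, w) = -149 (A(B, w) = -74 - 75 = -149)
(19322 - 15430)/(16063 + A(-101, 172)) = (19322 - 15430)/(16063 - 149) = 3892/15914 = 3892*(1/15914) = 1946/7957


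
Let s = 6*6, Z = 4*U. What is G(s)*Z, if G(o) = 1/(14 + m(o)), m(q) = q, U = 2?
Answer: 4/25 ≈ 0.16000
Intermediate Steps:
Z = 8 (Z = 4*2 = 8)
s = 36
G(o) = 1/(14 + o)
G(s)*Z = 8/(14 + 36) = 8/50 = (1/50)*8 = 4/25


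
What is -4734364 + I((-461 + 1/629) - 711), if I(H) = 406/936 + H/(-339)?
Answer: -157483925103301/33264036 ≈ -4.7344e+6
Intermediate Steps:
I(H) = 203/468 - H/339 (I(H) = 406*(1/936) + H*(-1/339) = 203/468 - H/339)
-4734364 + I((-461 + 1/629) - 711) = -4734364 + (203/468 - ((-461 + 1/629) - 711)/339) = -4734364 + (203/468 - (-289968/629 - 711)/339) = -4734364 + (203/468 - 1/339*(-737187/629)) = -4734364 + (203/468 + 245729/71077) = -4734364 + 129429803/33264036 = -157483925103301/33264036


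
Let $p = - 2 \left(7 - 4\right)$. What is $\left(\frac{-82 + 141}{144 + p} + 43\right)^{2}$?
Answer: $\frac{35916049}{19044} \approx 1886.0$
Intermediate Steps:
$p = -6$ ($p = \left(-2\right) 3 = -6$)
$\left(\frac{-82 + 141}{144 + p} + 43\right)^{2} = \left(\frac{-82 + 141}{144 - 6} + 43\right)^{2} = \left(\frac{59}{138} + 43\right)^{2} = \left(\frac{5993}{138}\right)^{2} = \frac{35916049}{19044}$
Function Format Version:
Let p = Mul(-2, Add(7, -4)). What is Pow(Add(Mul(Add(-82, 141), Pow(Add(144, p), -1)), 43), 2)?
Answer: Rational(35916049, 19044) ≈ 1886.0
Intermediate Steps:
p = -6 (p = Mul(-2, 3) = -6)
Pow(Add(Mul(Add(-82, 141), Pow(Add(144, p), -1)), 43), 2) = Pow(Add(Mul(Add(-82, 141), Pow(Add(144, -6), -1)), 43), 2) = Pow(Add(Mul(59, Pow(138, -1)), 43), 2) = Pow(Add(Mul(59, Rational(1, 138)), 43), 2) = Pow(Add(Rational(59, 138), 43), 2) = Pow(Rational(5993, 138), 2) = Rational(35916049, 19044)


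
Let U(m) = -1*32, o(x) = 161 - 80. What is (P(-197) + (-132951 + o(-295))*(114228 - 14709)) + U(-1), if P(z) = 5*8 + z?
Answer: -13223089719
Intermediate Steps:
o(x) = 81
P(z) = 40 + z
U(m) = -32
(P(-197) + (-132951 + o(-295))*(114228 - 14709)) + U(-1) = ((40 - 197) + (-132951 + 81)*(114228 - 14709)) - 32 = (-157 - 132870*99519) - 32 = (-157 - 13223089530) - 32 = -13223089687 - 32 = -13223089719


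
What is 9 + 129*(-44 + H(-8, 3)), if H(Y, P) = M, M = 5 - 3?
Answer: -5409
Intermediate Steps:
M = 2
H(Y, P) = 2
9 + 129*(-44 + H(-8, 3)) = 9 + 129*(-44 + 2) = 9 + 129*(-42) = 9 - 5418 = -5409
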